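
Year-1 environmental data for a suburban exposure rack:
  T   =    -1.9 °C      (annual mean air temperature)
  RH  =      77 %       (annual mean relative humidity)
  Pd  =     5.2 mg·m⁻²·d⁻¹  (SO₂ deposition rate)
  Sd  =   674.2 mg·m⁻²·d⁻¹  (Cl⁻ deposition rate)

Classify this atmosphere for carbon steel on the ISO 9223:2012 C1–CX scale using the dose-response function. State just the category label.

carbon steel: T≤10 °C ⇒ hinge +0.150·(-1.9−10) = -1.7850
  Pd branch = 1.77·Pd^0.52·e^(0.02·RH+f) = 3.265 μm/a
  Cl⁻ term: 0.102·674.2^0.62·exp(0.033·77+0.04·-1.9) = 68.07
  r_corr = 3.265 + 68.07 = 71.34 μm/a
ISO 9223 Table 2 (carbon steel): 50 < 71.3 ≤ 80 μm/a ⇒ C4

C4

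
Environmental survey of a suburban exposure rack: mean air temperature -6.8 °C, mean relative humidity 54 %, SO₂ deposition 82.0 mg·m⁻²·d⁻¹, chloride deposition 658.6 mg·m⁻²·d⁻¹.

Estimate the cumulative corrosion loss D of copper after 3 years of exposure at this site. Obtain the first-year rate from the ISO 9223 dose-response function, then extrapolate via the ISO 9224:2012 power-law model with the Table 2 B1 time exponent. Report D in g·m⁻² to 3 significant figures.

D(3) = 6.42 g·m⁻²

copper: temperature factor f = +0.126·(-16.8) = -2.1168
  sulphur-dioxide contribution → 0.04855 μm/a
  chloride contribution → 0.296 μm/a
  ⇒ r_corr(copper) = 0.3446 μm/a
Long-term exponent b (ISO 9224 Table 2, B1) = 0.667
  D(3) = 0.3446 × 3^0.667 = 0.3446 × 2.081 = 0.717 μm
  Mass loss = 0.717 μm × 8.96 g/cm³ = 6.424 g·m⁻²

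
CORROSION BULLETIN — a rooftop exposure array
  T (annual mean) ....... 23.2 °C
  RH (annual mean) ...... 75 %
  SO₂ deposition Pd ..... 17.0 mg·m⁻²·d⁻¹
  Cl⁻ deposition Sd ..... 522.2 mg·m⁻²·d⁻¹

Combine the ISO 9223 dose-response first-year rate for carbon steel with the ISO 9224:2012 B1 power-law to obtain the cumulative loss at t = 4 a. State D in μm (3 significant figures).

D(4) = 342 μm

carbon steel: T>10 °C ⇒ hinge -0.054·(23.2−10) = -0.7128
  Pd branch = 1.77·Pd^0.52·e^(0.02·RH+f) = 16.97 μm/a
  Sd branch = 0.102·Sd^0.62·e^(0.033·RH+0.04·T) = 148.4 μm/a
  r_corr = 16.97 + 148.4 = 165.4 μm/a
Long-term exponent b (ISO 9224 Table 2, B1) = 0.523
  D(4) = 165.4 × 4^0.523 = 165.4 × 2.065 = 341.5 μm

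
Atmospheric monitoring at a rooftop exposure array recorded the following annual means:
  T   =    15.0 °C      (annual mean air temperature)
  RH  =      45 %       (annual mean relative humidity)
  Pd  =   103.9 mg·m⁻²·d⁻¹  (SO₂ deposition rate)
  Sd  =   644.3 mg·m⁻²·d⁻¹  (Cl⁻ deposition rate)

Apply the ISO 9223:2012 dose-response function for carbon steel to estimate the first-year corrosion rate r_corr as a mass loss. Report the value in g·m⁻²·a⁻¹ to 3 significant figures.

carbon steel: T>10 °C ⇒ hinge -0.054·(15.0−10) = -0.2700
  sulphur-dioxide contribution → 37.17 μm/a
  chloride contribution → 45.26 μm/a
  total first-year rate 82.43 μm/a
Convert to mass loss: 82.43 μm/a × 7.85 g/cm³ = 647.1 g·m⁻²·a⁻¹

r_corr = 647 g·m⁻²·a⁻¹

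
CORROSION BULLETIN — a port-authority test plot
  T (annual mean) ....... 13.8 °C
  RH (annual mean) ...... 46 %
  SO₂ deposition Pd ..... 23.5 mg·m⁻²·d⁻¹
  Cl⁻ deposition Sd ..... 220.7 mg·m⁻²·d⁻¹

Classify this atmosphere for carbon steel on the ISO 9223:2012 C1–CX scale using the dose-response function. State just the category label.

carbon steel: f(T) = -0.054·(T−10) [T>10 °C] = -0.2052
  SO₂ term: 1.77·23.5^0.52·exp(0.02·46-0.2052) = 18.68
  Cl⁻ term: 0.102·220.7^0.62·exp(0.033·46+0.04·13.8) = 22.95
  r_corr = 18.68 + 22.95 = 41.63 μm/a
Category bounds: 25…50 μm/a bracket r_corr ⇒ C3

C3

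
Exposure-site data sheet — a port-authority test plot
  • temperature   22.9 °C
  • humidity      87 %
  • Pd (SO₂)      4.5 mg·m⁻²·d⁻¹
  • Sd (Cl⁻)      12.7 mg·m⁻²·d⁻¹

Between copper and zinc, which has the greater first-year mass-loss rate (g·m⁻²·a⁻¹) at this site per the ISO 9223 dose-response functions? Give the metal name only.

copper: f(T) = -0.080·(T−10) [T>10 °C] = -1.0320
  sulphur-dioxide contribution → 0.4733 μm/a
  chloride contribution → 1.433 μm/a
  total first-year rate 1.906 μm/a
  mass loss = 1.906 μm/a × 8.96 g/cm³ = 17.08 g·m⁻²·a⁻¹
zinc: f(T) = -0.071·(T−10) [T>10 °C] = -0.9159
  sulphur-dioxide contribution → 0.5474 μm/a
  chloride contribution → 1.047 μm/a
  total first-year rate 1.594 μm/a
  mass loss = 1.594 μm/a × 7.14 g/cm³ = 11.38 g·m⁻²·a⁻¹
Ordering by g·m⁻²·a⁻¹: copper (17.1) > zinc (11.4)

copper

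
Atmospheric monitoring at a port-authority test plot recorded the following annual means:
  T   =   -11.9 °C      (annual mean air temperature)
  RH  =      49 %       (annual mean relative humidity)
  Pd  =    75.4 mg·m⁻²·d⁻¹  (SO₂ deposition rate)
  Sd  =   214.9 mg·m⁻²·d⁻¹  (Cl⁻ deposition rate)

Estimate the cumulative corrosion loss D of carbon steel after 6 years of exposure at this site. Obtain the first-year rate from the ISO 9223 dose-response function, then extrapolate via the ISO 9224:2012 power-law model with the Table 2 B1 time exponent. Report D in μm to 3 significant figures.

carbon steel: f(T) = +0.150·(T−10) [T≤10 °C] = -3.2850
  Pd branch = 1.77·Pd^0.52·e^(0.02·RH+f) = 1.672 μm/a
  Cl⁻ term: 0.102·214.9^0.62·exp(0.033·49+0.04·-11.9) = 8.915
  r_corr = 1.672 + 8.915 = 10.59 μm/a
ISO 9224: D(t) = r_corr · t^b with b = 0.523 (carbon steel, B1)
  D(6) = 10.59 × 6^0.523 = 10.59 × 2.553 = 27.02 μm

D(6) = 27.0 μm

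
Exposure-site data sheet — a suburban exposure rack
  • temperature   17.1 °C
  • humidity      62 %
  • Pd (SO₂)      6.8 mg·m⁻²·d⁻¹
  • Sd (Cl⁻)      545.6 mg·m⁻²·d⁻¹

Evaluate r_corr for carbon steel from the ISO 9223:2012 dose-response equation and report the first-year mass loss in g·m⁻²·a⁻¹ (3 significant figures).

carbon steel: f(T) = -0.054·(T−10) [T>10 °C] = -0.3834
  sulphur-dioxide contribution → 11.3 μm/a
  chloride contribution → 77.82 μm/a
  ⇒ r_corr(carbon steel) = 89.11 μm/a
Convert to mass loss: 89.11 μm/a × 7.85 g/cm³ = 699.5 g·m⁻²·a⁻¹

r_corr = 700 g·m⁻²·a⁻¹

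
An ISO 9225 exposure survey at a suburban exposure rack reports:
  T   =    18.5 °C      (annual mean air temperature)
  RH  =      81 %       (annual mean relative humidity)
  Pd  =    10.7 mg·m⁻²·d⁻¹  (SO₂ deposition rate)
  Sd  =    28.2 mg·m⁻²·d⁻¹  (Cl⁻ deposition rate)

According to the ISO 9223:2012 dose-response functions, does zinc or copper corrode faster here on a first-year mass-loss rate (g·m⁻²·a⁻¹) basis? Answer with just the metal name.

zinc: T>10 °C ⇒ hinge -0.071·(18.5−10) = -0.6035
  sulphur-dioxide contribution → 0.831 μm/a
  chloride contribution → 1.082 μm/a
  ⇒ r_corr(zinc) = 1.913 μm/a
  mass loss = 1.913 μm/a × 7.14 g/cm³ = 13.66 g·m⁻²·a⁻¹
copper: T>10 °C ⇒ hinge -0.080·(18.5−10) = -0.6800
  sulphur-dioxide contribution → 0.5917 μm/a
  chloride contribution → 1.154 μm/a
  total first-year rate 1.746 μm/a
  mass loss = 1.746 μm/a × 8.96 g/cm³ = 15.65 g·m⁻²·a⁻¹
Ordering by g·m⁻²·a⁻¹: copper (15.6) > zinc (13.7)

copper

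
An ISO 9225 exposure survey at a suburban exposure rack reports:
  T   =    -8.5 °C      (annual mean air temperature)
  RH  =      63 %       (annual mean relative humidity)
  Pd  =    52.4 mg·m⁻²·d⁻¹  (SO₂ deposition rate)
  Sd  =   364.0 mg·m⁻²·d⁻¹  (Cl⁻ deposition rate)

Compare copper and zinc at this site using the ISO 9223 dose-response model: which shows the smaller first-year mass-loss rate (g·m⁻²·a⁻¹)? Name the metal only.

copper: f(T) = +0.126·(T−10) [T≤10 °C] = -2.3310
  SO₂ term: 0.0053·52.4^0.26·exp(0.059·63-2.3310) = 0.05932
  Sd branch = 0.01025·Sd^0.27·e^(0.036·RH+0.049·T) = 0.3209 μm/a
  r_corr = 0.05932 + 0.3209 = 0.3802 μm/a
  mass loss = 0.3802 μm/a × 8.96 g/cm³ = 3.406 g·m⁻²·a⁻¹
zinc: T≤10 °C ⇒ hinge +0.038·(-8.5−10) = -0.7030
  SO₂ term: 0.0129·52.4^0.44·exp(0.046·63-0.7030) = 0.6613
  Sd branch = 0.0175·Sd^0.57·e^(0.008·RH+0.085·T) = 0.4055 μm/a
  sum: 0.6613 + 0.4055 → r_corr = 1.067 μm/a
  mass loss = 1.067 μm/a × 7.14 g/cm³ = 7.617 g·m⁻²·a⁻¹
Ordering by g·m⁻²·a⁻¹: zinc (7.62) > copper (3.41)

copper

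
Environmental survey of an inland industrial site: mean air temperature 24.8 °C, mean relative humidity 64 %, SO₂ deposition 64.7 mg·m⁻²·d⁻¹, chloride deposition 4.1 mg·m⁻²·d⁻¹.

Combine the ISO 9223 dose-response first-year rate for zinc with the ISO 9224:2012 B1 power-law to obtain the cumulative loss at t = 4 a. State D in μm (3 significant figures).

D(4) = 3.31 μm

zinc: f(T) = -0.071·(T−10) [T>10 °C] = -1.0508
  SO₂ term: 0.0129·64.7^0.44·exp(0.046·64-1.0508) = 0.5365
  Cl⁻ term: 0.0175·4.1^0.57·exp(0.008·64+0.085·24.8) = 0.5372
  sum: 0.5365 + 0.5372 → r_corr = 1.074 μm/a
Long-term exponent b (ISO 9224 Table 2, B1) = 0.813
  D(4) = 1.074 × 4^0.813 = 1.074 × 3.087 = 3.314 μm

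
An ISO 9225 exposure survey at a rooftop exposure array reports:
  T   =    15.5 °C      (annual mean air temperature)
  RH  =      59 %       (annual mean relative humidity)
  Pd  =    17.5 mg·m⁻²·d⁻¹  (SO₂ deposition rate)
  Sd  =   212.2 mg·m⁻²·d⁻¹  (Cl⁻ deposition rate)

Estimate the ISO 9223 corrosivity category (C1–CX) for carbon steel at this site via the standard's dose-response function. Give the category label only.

C4

carbon steel: T>10 °C ⇒ hinge -0.054·(15.5−10) = -0.2970
  SO₂ term: 1.77·17.5^0.52·exp(0.02·59-0.2970) = 18.96
  Sd branch = 0.102·Sd^0.62·e^(0.033·RH+0.04·T) = 36.81 μm/a
  r_corr = 18.96 + 36.81 = 55.77 μm/a
Category bounds: 50…80 μm/a bracket r_corr ⇒ C4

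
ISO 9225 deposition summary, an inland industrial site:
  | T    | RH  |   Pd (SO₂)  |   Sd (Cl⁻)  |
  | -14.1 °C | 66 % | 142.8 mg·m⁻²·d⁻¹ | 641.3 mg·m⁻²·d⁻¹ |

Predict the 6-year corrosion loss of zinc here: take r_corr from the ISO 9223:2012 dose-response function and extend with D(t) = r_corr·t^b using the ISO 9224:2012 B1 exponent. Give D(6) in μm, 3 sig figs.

zinc: temperature factor f = +0.038·(-24.1) = -0.9158
  sulphur-dioxide contribution → 0.9538 μm/a
  chloride contribution → 0.3563 μm/a
  total first-year rate 1.31 μm/a
Long-term exponent b (ISO 9224 Table 2, B1) = 0.813
  D(6) = 1.31 × 6^0.813 = 1.31 × 4.292 = 5.623 μm

D(6) = 5.62 μm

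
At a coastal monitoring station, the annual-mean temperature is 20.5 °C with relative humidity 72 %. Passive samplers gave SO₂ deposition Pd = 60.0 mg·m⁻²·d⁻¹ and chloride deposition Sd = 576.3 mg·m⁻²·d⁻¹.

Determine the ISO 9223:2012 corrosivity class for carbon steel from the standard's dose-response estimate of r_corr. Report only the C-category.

carbon steel: temperature factor f = -0.054·(10.5) = -0.5670
  Pd branch = 1.77·Pd^0.52·e^(0.02·RH+f) = 35.62 μm/a
  Sd branch = 0.102·Sd^0.62·e^(0.033·RH+0.04·T) = 128.3 μm/a
  r_corr = 35.62 + 128.3 = 163.9 μm/a
ISO 9223 Table 2 (carbon steel): 80 < 164 ≤ 200 μm/a ⇒ C5

C5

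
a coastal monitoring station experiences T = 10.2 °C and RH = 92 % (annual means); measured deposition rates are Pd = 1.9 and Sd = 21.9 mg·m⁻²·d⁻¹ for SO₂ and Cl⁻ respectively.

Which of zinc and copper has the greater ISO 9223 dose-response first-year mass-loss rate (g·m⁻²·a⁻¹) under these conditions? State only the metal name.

zinc: T>10 °C ⇒ hinge -0.071·(10.2−10) = -0.0142
  Pd branch = 0.0129·Pd^0.44·e^(0.046·RH+f) = 1.161 μm/a
  Sd branch = 0.0175·Sd^0.57·e^(0.008·RH+0.085·T) = 0.505 μm/a
  sum: 1.161 + 0.505 → r_corr = 1.666 μm/a
  mass loss = 1.666 μm/a × 7.14 g/cm³ = 11.9 g·m⁻²·a⁻¹
copper: f(T) = -0.080·(T−10) [T>10 °C] = -0.0160
  SO₂ term: 0.0053·1.9^0.26·exp(0.059·92-0.0160) = 1.403
  Sd branch = 0.01025·Sd^0.27·e^(0.036·RH+0.049·T) = 1.067 μm/a
  sum: 1.403 + 1.067 → r_corr = 2.47 μm/a
  mass loss = 2.47 μm/a × 8.96 g/cm³ = 22.13 g·m⁻²·a⁻¹
Ordering by g·m⁻²·a⁻¹: copper (22.1) > zinc (11.9)

copper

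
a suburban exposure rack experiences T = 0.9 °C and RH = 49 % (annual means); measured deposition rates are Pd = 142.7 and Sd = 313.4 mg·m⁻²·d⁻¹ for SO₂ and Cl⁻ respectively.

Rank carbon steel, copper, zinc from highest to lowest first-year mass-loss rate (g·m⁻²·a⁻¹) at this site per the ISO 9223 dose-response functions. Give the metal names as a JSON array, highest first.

carbon steel: f(T) = +0.150·(T−10) [T≤10 °C] = -1.3650
  Pd branch = 1.77·Pd^0.52·e^(0.02·RH+f) = 15.89 μm/a
  Sd branch = 0.102·Sd^0.62·e^(0.033·RH+0.04·T) = 18.8 μm/a
  sum: 15.89 + 18.8 → r_corr = 34.68 μm/a
  mass loss = 34.68 μm/a × 7.85 g/cm³ = 272.3 g·m⁻²·a⁻¹
copper: T≤10 °C ⇒ hinge +0.126·(0.9−10) = -1.1466
  Pd branch = 0.0053·Pd^0.26·e^(0.059·RH+f) = 0.1102 μm/a
  Cl⁻ term: 0.01025·313.4^0.27·exp(0.036·49+0.049·0.9) = 0.2951
  r_corr = 0.1102 + 0.2951 = 0.4052 μm/a
  mass loss = 0.4052 μm/a × 8.96 g/cm³ = 3.631 g·m⁻²·a⁻¹
zinc: T≤10 °C ⇒ hinge +0.038·(0.9−10) = -0.3458
  Pd branch = 0.0129·Pd^0.44·e^(0.046·RH+f) = 0.7714 μm/a
  Cl⁻ term: 0.0175·313.4^0.57·exp(0.008·49+0.085·0.9) = 0.7401
  r_corr = 0.7714 + 0.7401 = 1.511 μm/a
  mass loss = 1.511 μm/a × 7.14 g/cm³ = 10.79 g·m⁻²·a⁻¹
Ordering by g·m⁻²·a⁻¹: carbon steel (272) > zinc (10.8) > copper (3.63)

["carbon steel", "zinc", "copper"]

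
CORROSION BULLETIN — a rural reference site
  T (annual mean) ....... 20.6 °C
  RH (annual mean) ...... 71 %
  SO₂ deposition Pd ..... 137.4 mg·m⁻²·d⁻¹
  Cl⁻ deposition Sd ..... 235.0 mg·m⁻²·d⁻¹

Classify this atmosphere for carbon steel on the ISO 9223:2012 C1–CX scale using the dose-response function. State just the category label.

C5

carbon steel: T>10 °C ⇒ hinge -0.054·(20.6−10) = -0.5724
  sulphur-dioxide contribution → 53.44 μm/a
  chloride contribution → 71.46 μm/a
  total first-year rate 124.9 μm/a
ISO 9223 Table 2 (carbon steel): 80 < 125 ≤ 200 μm/a ⇒ C5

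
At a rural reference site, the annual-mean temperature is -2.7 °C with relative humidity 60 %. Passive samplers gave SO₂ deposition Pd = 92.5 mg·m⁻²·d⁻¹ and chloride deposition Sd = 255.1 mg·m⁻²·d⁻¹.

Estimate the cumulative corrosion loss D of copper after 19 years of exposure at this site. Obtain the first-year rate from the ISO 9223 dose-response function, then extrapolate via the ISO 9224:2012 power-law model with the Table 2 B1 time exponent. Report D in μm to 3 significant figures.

D(19) = 3.33 μm

copper: temperature factor f = +0.126·(-12.7) = -1.6002
  SO₂ term: 0.0053·92.5^0.26·exp(0.059·60-1.6002) = 0.1197
  Cl⁻ term: 0.01025·255.1^0.27·exp(0.036·60+0.049·-2.7) = 0.3477
  r_corr = 0.1197 + 0.3477 = 0.4673 μm/a
ISO 9224: D(t) = r_corr · t^b with b = 0.667 (copper, B1)
  D(19) = 0.4673 × 19^0.667 = 0.4673 × 7.127 = 3.331 μm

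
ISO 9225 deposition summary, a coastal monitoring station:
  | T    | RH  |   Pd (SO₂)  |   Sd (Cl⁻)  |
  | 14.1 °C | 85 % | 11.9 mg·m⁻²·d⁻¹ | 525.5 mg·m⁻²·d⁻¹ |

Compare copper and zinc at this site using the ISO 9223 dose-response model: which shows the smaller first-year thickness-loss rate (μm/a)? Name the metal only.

copper

copper: f(T) = -0.080·(T−10) [T>10 °C] = -0.3280
  Pd branch = 0.0053·Pd^0.26·e^(0.059·RH+f) = 1.095 μm/a
  Cl⁻ term: 0.01025·525.5^0.27·exp(0.036·85+0.049·14.1) = 2.367
  r_corr = 1.095 + 2.367 = 3.463 μm/a
zinc: temperature factor f = -0.071·(4.1) = -0.2911
  Pd branch = 0.0129·Pd^0.44·e^(0.046·RH+f) = 1.431 μm/a
  Cl⁻ term: 0.0175·525.5^0.57·exp(0.008·85+0.085·14.1) = 4.07
  sum: 1.431 + 4.07 → r_corr = 5.5 μm/a
Ordering by μm/a: zinc (5.5) > copper (3.46)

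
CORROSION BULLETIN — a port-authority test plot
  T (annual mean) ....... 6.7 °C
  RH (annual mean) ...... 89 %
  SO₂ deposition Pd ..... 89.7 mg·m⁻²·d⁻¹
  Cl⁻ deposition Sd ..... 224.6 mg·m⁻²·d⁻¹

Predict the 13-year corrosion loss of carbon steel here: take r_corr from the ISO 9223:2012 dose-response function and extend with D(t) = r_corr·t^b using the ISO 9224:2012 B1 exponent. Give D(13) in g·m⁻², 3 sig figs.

carbon steel: T≤10 °C ⇒ hinge +0.150·(6.7−10) = -0.4950
  sulphur-dioxide contribution → 66.3 μm/a
  chloride contribution → 72.18 μm/a
  total first-year rate 138.5 μm/a
Long-term exponent b (ISO 9224 Table 2, B1) = 0.523
  D(13) = 138.5 × 13^0.523 = 138.5 × 3.825 = 529.6 μm
  Mass loss = 529.6 μm × 7.85 g/cm³ = 4157 g·m⁻²

D(13) = 4.16e+03 g·m⁻²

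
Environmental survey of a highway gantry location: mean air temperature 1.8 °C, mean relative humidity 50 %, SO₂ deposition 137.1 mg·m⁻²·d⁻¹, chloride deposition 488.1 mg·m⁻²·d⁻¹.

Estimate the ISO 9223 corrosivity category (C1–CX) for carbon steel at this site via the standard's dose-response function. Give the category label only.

carbon steel: T≤10 °C ⇒ hinge +0.150·(1.8−10) = -1.2300
  sulphur-dioxide contribution → 18.17 μm/a
  chloride contribution → 26.51 μm/a
  total first-year rate 44.67 μm/a
ISO 9223 Table 2 (carbon steel): 25 < 44.7 ≤ 50 μm/a ⇒ C3

C3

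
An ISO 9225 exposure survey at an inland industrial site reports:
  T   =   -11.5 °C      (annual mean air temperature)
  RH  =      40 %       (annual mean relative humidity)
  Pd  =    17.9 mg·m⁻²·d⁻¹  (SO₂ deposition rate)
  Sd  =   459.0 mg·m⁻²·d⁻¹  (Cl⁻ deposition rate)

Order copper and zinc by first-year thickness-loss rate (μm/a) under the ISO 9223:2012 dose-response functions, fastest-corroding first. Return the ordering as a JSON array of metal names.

copper: T≤10 °C ⇒ hinge +0.126·(-11.5−10) = -2.7090
  sulphur-dioxide contribution → 0.007915 μm/a
  chloride contribution → 0.1288 μm/a
  total first-year rate 0.1368 μm/a
zinc: temperature factor f = +0.038·(-21.5) = -0.8170
  sulphur-dioxide contribution → 0.1277 μm/a
  chloride contribution → 0.2983 μm/a
  total first-year rate 0.426 μm/a
Ordering by μm/a: zinc (0.426) > copper (0.137)

["zinc", "copper"]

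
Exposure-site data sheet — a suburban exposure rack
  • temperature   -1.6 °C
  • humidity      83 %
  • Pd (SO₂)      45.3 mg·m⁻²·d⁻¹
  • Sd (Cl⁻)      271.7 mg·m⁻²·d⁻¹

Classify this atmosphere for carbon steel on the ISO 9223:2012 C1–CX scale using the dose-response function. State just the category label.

carbon steel: f(T) = +0.150·(T−10) [T≤10 °C] = -1.7400
  Pd branch = 1.77·Pd^0.52·e^(0.02·RH+f) = 11.87 μm/a
  Sd branch = 0.102·Sd^0.62·e^(0.033·RH+0.04·T) = 47.81 μm/a
  sum: 11.87 + 47.81 → r_corr = 59.67 μm/a
59.7 μm/a falls in (50, 80] for carbon steel → category C4

C4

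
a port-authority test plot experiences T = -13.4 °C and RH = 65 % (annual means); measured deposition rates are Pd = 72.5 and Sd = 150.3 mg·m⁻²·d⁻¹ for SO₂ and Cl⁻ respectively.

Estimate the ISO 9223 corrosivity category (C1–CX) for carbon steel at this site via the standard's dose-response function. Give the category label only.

carbon steel: f(T) = +0.150·(T−10) [T≤10 °C] = -3.5100
  Pd branch = 1.77·Pd^0.52·e^(0.02·RH+f) = 1.801 μm/a
  Cl⁻ term: 0.102·150.3^0.62·exp(0.033·65+0.04·-13.4) = 11.4
  r_corr = 1.801 + 11.4 = 13.21 μm/a
Category bounds: 1.3…25 μm/a bracket r_corr ⇒ C2

C2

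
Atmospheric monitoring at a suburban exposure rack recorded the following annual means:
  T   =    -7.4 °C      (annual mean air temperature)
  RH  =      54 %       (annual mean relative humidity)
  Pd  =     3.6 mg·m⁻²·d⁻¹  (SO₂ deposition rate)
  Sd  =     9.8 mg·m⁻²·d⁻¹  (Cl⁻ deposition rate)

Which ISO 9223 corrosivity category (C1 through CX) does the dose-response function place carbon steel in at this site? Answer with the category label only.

C2

carbon steel: T≤10 °C ⇒ hinge +0.150·(-7.4−10) = -2.6100
  sulphur-dioxide contribution → 0.7461 μm/a
  chloride contribution → 1.856 μm/a
  total first-year rate 2.602 μm/a
ISO 9223 Table 2 (carbon steel): 1.3 < 2.6 ≤ 25 μm/a ⇒ C2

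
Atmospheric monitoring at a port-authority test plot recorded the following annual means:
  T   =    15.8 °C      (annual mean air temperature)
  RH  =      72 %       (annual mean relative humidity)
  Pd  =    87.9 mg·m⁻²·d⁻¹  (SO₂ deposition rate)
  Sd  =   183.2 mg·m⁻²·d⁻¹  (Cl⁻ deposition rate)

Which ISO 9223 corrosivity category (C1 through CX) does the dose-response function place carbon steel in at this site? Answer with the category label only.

carbon steel: f(T) = -0.054·(T−10) [T>10 °C] = -0.3132
  sulphur-dioxide contribution → 56 μm/a
  chloride contribution → 52.24 μm/a
  total first-year rate 108.2 μm/a
Category bounds: 80…200 μm/a bracket r_corr ⇒ C5

C5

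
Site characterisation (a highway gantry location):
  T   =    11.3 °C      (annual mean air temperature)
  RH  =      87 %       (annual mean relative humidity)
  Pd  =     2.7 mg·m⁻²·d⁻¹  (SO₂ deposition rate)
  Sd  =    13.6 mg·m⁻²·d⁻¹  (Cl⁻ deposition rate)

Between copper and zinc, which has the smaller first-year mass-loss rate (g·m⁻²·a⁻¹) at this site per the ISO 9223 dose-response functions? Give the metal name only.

zinc

copper: f(T) = -0.080·(T−10) [T>10 °C] = -0.1040
  sulphur-dioxide contribution → 1.048 μm/a
  chloride contribution → 0.8269 μm/a
  total first-year rate 1.875 μm/a
  mass loss = 1.875 μm/a × 8.96 g/cm³ = 16.8 g·m⁻²·a⁻¹
zinc: temperature factor f = -0.071·(1.3) = -0.0923
  sulphur-dioxide contribution → 0.9962 μm/a
  chloride contribution → 0.406 μm/a
  total first-year rate 1.402 μm/a
  mass loss = 1.402 μm/a × 7.14 g/cm³ = 10.01 g·m⁻²·a⁻¹
Ordering by g·m⁻²·a⁻¹: copper (16.8) > zinc (10)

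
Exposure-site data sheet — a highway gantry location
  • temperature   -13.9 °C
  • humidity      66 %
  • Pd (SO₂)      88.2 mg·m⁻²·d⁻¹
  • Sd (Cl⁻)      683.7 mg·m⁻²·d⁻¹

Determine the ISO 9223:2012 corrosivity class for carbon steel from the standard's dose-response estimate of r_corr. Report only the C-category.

C3

carbon steel: f(T) = +0.150·(T−10) [T≤10 °C] = -3.5850
  sulphur-dioxide contribution → 1.888 μm/a
  chloride contribution → 29.56 μm/a
  total first-year rate 31.44 μm/a
ISO 9223 Table 2 (carbon steel): 25 < 31.4 ≤ 50 μm/a ⇒ C3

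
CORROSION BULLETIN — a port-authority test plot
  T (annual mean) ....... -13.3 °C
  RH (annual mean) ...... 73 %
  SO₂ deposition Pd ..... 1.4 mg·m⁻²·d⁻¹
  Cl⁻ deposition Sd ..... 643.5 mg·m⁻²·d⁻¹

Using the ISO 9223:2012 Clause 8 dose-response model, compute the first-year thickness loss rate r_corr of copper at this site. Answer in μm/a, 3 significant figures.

r_corr = 0.447 μm/a

copper: f(T) = +0.126·(T−10) [T≤10 °C] = -2.9358
  Pd branch = 0.0053·Pd^0.26·e^(0.059·RH+f) = 0.02279 μm/a
  Sd branch = 0.01025·Sd^0.27·e^(0.036·RH+0.049·T) = 0.424 μm/a
  r_corr = 0.02279 + 0.424 = 0.4468 μm/a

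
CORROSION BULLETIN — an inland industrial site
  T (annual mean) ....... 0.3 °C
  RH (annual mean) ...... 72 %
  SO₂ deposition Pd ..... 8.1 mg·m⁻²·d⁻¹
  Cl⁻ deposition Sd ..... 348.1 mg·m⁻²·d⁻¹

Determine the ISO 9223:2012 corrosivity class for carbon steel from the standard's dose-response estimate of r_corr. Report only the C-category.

carbon steel: f(T) = +0.150·(T−10) [T≤10 °C] = -1.4550
  sulphur-dioxide contribution → 5.175 μm/a
  chloride contribution → 41.84 μm/a
  ⇒ r_corr(carbon steel) = 47.01 μm/a
47 μm/a falls in (25, 50] for carbon steel → category C3

C3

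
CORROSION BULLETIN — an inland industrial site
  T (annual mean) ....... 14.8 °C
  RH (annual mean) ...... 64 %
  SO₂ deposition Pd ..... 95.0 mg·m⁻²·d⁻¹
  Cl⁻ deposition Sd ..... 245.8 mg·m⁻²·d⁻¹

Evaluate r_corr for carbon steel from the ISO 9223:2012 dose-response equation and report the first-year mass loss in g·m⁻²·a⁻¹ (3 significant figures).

r_corr = 775 g·m⁻²·a⁻¹

carbon steel: f(T) = -0.054·(T−10) [T>10 °C] = -0.2592
  Pd branch = 1.77·Pd^0.52·e^(0.02·RH+f) = 52.45 μm/a
  Cl⁻ term: 0.102·245.8^0.62·exp(0.033·64+0.04·14.8) = 46.25
  r_corr = 52.45 + 46.25 = 98.69 μm/a
Convert to mass loss: 98.69 μm/a × 7.85 g/cm³ = 774.8 g·m⁻²·a⁻¹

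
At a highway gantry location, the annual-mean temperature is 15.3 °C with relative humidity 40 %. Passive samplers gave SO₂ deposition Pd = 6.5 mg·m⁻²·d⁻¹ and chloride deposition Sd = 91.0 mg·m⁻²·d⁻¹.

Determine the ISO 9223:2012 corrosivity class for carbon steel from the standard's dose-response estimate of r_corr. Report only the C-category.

C2

carbon steel: temperature factor f = -0.054·(5.3) = -0.2862
  sulphur-dioxide contribution → 7.831 μm/a
  chloride contribution → 11.54 μm/a
  ⇒ r_corr(carbon steel) = 19.37 μm/a
Category bounds: 1.3…25 μm/a bracket r_corr ⇒ C2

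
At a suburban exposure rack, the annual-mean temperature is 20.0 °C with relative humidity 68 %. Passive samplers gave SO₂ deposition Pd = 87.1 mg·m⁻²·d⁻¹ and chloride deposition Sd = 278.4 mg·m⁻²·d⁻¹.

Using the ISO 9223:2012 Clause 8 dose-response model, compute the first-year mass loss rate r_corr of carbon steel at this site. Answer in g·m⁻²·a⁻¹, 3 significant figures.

carbon steel: T>10 °C ⇒ hinge -0.054·(20.0−10) = -0.5400
  SO₂ term: 1.77·87.1^0.52·exp(0.02·68-0.5400) = 41.01
  Sd branch = 0.102·Sd^0.62·e^(0.033·RH+0.04·T) = 70.19 μm/a
  sum: 41.01 + 70.19 → r_corr = 111.2 μm/a
Convert to mass loss: 111.2 μm/a × 7.85 g/cm³ = 872.9 g·m⁻²·a⁻¹

r_corr = 873 g·m⁻²·a⁻¹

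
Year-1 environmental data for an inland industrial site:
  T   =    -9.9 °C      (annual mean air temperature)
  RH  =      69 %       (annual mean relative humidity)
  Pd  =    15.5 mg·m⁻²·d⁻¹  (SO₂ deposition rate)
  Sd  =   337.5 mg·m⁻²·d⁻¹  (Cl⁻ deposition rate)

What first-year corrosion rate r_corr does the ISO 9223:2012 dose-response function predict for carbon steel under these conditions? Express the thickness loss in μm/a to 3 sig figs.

r_corr = 26.2 μm/a

carbon steel: f(T) = +0.150·(T−10) [T≤10 °C] = -2.9850
  Pd branch = 1.77·Pd^0.52·e^(0.02·RH+f) = 1.479 μm/a
  Cl⁻ term: 0.102·337.5^0.62·exp(0.033·69+0.04·-9.9) = 24.72
  sum: 1.479 + 24.72 → r_corr = 26.2 μm/a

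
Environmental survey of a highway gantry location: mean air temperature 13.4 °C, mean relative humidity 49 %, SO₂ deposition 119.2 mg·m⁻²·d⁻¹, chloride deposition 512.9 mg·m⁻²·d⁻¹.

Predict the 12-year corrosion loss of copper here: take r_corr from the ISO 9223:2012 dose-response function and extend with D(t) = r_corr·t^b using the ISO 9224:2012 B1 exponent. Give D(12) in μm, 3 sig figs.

copper: temperature factor f = -0.080·(3.4) = -0.2720
  sulphur-dioxide contribution → 0.2521 μm/a
  chloride contribution → 0.6219 μm/a
  total first-year rate 0.8739 μm/a
Power-law: D(12) = r_corr · 12^0.667
  D(12) = 0.8739 × 12^0.667 = 0.8739 × 5.246 = 4.584 μm

D(12) = 4.58 μm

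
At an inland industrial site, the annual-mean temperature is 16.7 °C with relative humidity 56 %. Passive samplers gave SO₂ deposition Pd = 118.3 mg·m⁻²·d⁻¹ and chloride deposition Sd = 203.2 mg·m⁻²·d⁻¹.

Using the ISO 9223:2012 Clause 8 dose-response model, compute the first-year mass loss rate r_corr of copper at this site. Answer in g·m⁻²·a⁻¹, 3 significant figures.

r_corr = 9.18 g·m⁻²·a⁻¹

copper: f(T) = -0.080·(T−10) [T>10 °C] = -0.5360
  Pd branch = 0.0053·Pd^0.26·e^(0.059·RH+f) = 0.292 μm/a
  Sd branch = 0.01025·Sd^0.27·e^(0.036·RH+0.049·T) = 0.7325 μm/a
  r_corr = 0.292 + 0.7325 = 1.024 μm/a
Convert to mass loss: 1.024 μm/a × 8.96 g/cm³ = 9.179 g·m⁻²·a⁻¹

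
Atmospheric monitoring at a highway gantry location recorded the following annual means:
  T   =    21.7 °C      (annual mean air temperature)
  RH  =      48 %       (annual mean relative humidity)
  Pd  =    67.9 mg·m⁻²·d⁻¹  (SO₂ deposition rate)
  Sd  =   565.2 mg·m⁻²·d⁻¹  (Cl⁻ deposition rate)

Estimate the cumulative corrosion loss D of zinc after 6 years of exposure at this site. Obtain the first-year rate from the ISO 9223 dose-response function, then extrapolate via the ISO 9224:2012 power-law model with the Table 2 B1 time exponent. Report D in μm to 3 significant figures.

D(6) = 27.2 μm

zinc: f(T) = -0.071·(T−10) [T>10 °C] = -0.8307
  Pd branch = 0.0129·Pd^0.44·e^(0.046·RH+f) = 0.3272 μm/a
  Cl⁻ term: 0.0175·565.2^0.57·exp(0.008·48+0.085·21.7) = 6.02
  sum: 0.3272 + 6.02 → r_corr = 6.347 μm/a
Long-term exponent b (ISO 9224 Table 2, B1) = 0.813
  D(6) = 6.347 × 6^0.813 = 6.347 × 4.292 = 27.24 μm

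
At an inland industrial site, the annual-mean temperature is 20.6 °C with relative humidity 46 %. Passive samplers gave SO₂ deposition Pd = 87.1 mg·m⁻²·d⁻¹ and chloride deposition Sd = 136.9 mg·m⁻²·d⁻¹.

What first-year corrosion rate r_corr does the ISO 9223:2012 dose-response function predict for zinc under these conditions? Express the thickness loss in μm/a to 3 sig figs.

r_corr = 2.76 μm/a

zinc: T>10 °C ⇒ hinge -0.071·(20.6−10) = -0.7526
  Pd branch = 0.0129·Pd^0.44·e^(0.046·RH+f) = 0.36 μm/a
  Cl⁻ term: 0.0175·136.9^0.57·exp(0.008·46+0.085·20.6) = 2.405
  sum: 0.36 + 2.405 → r_corr = 2.765 μm/a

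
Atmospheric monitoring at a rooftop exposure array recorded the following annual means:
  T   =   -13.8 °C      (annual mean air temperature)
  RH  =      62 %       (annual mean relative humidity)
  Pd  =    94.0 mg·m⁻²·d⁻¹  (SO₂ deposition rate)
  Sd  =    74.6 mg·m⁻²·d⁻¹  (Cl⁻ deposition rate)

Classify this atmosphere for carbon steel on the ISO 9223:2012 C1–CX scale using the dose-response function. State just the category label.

C2

carbon steel: temperature factor f = +0.150·(-23.8) = -3.5700
  Pd branch = 1.77·Pd^0.52·e^(0.02·RH+f) = 1.828 μm/a
  Sd branch = 0.102·Sd^0.62·e^(0.033·RH+0.04·T) = 6.585 μm/a
  sum: 1.828 + 6.585 → r_corr = 8.413 μm/a
8.41 μm/a falls in (1.3, 25] for carbon steel → category C2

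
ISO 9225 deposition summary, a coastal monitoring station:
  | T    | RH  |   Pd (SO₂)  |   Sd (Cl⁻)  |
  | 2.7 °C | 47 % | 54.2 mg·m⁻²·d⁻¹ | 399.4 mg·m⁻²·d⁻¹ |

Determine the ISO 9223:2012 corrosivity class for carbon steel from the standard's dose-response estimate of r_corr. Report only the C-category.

C3

carbon steel: f(T) = +0.150·(T−10) [T≤10 °C] = -1.0950
  Pd branch = 1.77·Pd^0.52·e^(0.02·RH+f) = 12.09 μm/a
  Cl⁻ term: 0.102·399.4^0.62·exp(0.033·47+0.04·2.7) = 21.98
  r_corr = 12.09 + 21.98 = 34.06 μm/a
Category bounds: 25…50 μm/a bracket r_corr ⇒ C3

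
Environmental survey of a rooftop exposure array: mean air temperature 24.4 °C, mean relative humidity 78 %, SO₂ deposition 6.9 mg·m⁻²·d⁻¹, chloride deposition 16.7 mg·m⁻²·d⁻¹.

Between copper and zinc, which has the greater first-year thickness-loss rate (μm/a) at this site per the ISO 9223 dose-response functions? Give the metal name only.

copper: temperature factor f = -0.080·(14.4) = -1.1520
  sulphur-dioxide contribution → 0.2759 μm/a
  chloride contribution → 1.201 μm/a
  total first-year rate 1.477 μm/a
zinc: T>10 °C ⇒ hinge -0.071·(24.4−10) = -1.0224
  sulphur-dioxide contribution → 0.3926 μm/a
  chloride contribution → 1.293 μm/a
  ⇒ r_corr(zinc) = 1.686 μm/a
Ordering by μm/a: zinc (1.69) > copper (1.48)

zinc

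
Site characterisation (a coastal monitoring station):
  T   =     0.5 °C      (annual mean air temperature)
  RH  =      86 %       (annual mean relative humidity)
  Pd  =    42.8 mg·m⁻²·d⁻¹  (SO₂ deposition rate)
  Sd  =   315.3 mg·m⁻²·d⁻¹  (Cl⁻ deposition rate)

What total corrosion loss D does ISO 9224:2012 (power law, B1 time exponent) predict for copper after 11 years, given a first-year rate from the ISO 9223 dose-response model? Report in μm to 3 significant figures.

D(11) = 8.80 μm

copper: T≤10 °C ⇒ hinge +0.126·(0.5−10) = -1.1970
  sulphur-dioxide contribution → 0.6795 μm/a
  chloride contribution → 1.098 μm/a
  total first-year rate 1.778 μm/a
Power-law: D(11) = r_corr · 11^0.667
  D(11) = 1.778 × 11^0.667 = 1.778 × 4.95 = 8.799 μm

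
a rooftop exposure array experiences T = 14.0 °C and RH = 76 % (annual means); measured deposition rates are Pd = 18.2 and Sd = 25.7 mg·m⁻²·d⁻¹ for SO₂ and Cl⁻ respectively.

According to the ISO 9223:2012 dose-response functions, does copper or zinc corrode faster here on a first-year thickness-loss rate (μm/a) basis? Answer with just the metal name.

copper: f(T) = -0.080·(T−10) [T>10 °C] = -0.3200
  sulphur-dioxide contribution → 0.7249 μm/a
  chloride contribution → 0.7543 μm/a
  total first-year rate 1.479 μm/a
zinc: T>10 °C ⇒ hinge -0.071·(14.0−10) = -0.2840
  sulphur-dioxide contribution → 1.148 μm/a
  chloride contribution → 0.6723 μm/a
  ⇒ r_corr(zinc) = 1.82 μm/a
Ordering by μm/a: zinc (1.82) > copper (1.48)

zinc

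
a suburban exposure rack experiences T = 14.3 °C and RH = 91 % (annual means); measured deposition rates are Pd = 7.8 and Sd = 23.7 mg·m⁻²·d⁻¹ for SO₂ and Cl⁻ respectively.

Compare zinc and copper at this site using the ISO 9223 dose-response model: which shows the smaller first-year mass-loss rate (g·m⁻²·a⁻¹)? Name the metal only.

zinc: T>10 °C ⇒ hinge -0.071·(14.3−10) = -0.3053
  sulphur-dioxide contribution → 1.543 μm/a
  chloride contribution → 0.7425 μm/a
  total first-year rate 2.286 μm/a
  mass loss = 2.286 μm/a × 7.14 g/cm³ = 16.32 g·m⁻²·a⁻¹
copper: T>10 °C ⇒ hinge -0.080·(14.3−10) = -0.3440
  sulphur-dioxide contribution → 1.376 μm/a
  chloride contribution → 1.285 μm/a
  total first-year rate 2.661 μm/a
  mass loss = 2.661 μm/a × 8.96 g/cm³ = 23.84 g·m⁻²·a⁻¹
Ordering by g·m⁻²·a⁻¹: copper (23.8) > zinc (16.3)

zinc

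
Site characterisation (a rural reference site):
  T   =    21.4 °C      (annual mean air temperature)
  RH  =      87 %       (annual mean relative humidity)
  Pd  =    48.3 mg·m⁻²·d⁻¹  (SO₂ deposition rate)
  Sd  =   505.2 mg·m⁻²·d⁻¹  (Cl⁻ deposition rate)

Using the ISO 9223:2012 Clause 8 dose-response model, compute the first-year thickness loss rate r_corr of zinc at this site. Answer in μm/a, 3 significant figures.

r_corr = 9.25 μm/a

zinc: temperature factor f = -0.071·(11.4) = -0.8094
  sulphur-dioxide contribution → 1.73 μm/a
  chloride contribution → 7.521 μm/a
  ⇒ r_corr(zinc) = 9.251 μm/a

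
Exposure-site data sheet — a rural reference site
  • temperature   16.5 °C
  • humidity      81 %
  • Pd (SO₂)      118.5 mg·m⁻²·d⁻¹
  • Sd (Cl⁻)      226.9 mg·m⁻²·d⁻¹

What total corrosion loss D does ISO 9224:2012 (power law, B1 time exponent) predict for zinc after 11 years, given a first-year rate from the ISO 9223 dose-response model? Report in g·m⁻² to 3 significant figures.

zinc: T>10 °C ⇒ hinge -0.071·(16.5−10) = -0.4615
  sulphur-dioxide contribution → 2.759 μm/a
  chloride contribution → 2.995 μm/a
  ⇒ r_corr(zinc) = 5.754 μm/a
Long-term exponent b (ISO 9224 Table 2, B1) = 0.813
  D(11) = 5.754 × 11^0.813 = 5.754 × 7.025 = 40.42 μm
  Mass loss = 40.42 μm × 7.14 g/cm³ = 288.6 g·m⁻²

D(11) = 289 g·m⁻²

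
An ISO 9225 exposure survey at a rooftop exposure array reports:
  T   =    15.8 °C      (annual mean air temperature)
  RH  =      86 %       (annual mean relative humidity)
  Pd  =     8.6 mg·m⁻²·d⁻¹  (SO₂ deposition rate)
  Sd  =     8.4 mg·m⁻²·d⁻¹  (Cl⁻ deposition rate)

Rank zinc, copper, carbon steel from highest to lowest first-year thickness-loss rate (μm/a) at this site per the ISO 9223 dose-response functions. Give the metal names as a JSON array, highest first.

["carbon steel", "copper", "zinc"]

zinc: f(T) = -0.071·(T−10) [T>10 °C] = -0.4118
  SO₂ term: 0.0129·8.6^0.44·exp(0.046·86-0.4118) = 1.151
  Cl⁻ term: 0.0175·8.4^0.57·exp(0.008·86+0.085·15.8) = 0.4487
  sum: 1.151 + 0.4487 → r_corr = 1.599 μm/a
copper: temperature factor f = -0.080·(5.8) = -0.4640
  SO₂ term: 0.0053·8.6^0.26·exp(0.059·86-0.4640) = 0.9318
  Sd branch = 0.01025·Sd^0.27·e^(0.036·RH+0.049·T) = 0.8731 μm/a
  r_corr = 0.9318 + 0.8731 = 1.805 μm/a
carbon steel: temperature factor f = -0.054·(5.8) = -0.3132
  SO₂ term: 1.77·8.6^0.52·exp(0.02·86-0.3132) = 22.12
  Cl⁻ term: 0.102·8.4^0.62·exp(0.033·86+0.04·15.8) = 12.26
  r_corr = 22.12 + 12.26 = 34.39 μm/a
Ordering by μm/a: carbon steel (34.4) > copper (1.8) > zinc (1.6)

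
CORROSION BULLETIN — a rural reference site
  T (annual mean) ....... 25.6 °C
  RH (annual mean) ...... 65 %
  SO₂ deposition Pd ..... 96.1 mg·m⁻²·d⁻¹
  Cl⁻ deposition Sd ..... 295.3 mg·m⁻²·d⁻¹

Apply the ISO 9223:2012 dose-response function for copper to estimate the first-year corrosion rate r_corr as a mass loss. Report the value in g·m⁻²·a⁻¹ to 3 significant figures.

copper: temperature factor f = -0.080·(15.6) = -1.2480
  Pd branch = 0.0053·Pd^0.26·e^(0.059·RH+f) = 0.2308 μm/a
  Cl⁻ term: 0.01025·295.3^0.27·exp(0.036·65+0.049·25.6) = 1.733
  r_corr = 0.2308 + 1.733 = 1.964 μm/a
Convert to mass loss: 1.964 μm/a × 8.96 g/cm³ = 17.59 g·m⁻²·a⁻¹

r_corr = 17.6 g·m⁻²·a⁻¹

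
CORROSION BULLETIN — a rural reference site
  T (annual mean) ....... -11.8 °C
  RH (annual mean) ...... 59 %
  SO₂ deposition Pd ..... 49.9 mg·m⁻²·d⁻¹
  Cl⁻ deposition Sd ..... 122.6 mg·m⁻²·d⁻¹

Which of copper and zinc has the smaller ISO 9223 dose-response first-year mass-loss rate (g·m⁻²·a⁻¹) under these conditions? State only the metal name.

copper

copper: T≤10 °C ⇒ hinge +0.126·(-11.8−10) = -2.7468
  Pd branch = 0.0053·Pd^0.26·e^(0.059·RH+f) = 0.03052 μm/a
  Cl⁻ term: 0.01025·122.6^0.27·exp(0.036·59+0.049·-11.8) = 0.1762
  r_corr = 0.03052 + 0.1762 = 0.2067 μm/a
  mass loss = 0.2067 μm/a × 8.96 g/cm³ = 1.852 g·m⁻²·a⁻¹
zinc: f(T) = +0.038·(T−10) [T≤10 °C] = -0.8284
  SO₂ term: 0.0129·49.9^0.44·exp(0.046·59-0.8284) = 0.475
  Cl⁻ term: 0.0175·122.6^0.57·exp(0.008·59+0.085·-11.8) = 0.1595
  sum: 0.475 + 0.1595 → r_corr = 0.6345 μm/a
  mass loss = 0.6345 μm/a × 7.14 g/cm³ = 4.53 g·m⁻²·a⁻¹
Ordering by g·m⁻²·a⁻¹: zinc (4.53) > copper (1.85)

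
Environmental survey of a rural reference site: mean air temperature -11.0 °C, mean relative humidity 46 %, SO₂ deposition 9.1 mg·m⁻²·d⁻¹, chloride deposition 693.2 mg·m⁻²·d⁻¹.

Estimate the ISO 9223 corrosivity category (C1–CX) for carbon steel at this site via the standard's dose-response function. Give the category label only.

C2

carbon steel: T≤10 °C ⇒ hinge +0.150·(-11.0−10) = -3.1500
  sulphur-dioxide contribution → 0.6001 μm/a
  chloride contribution → 17.3 μm/a
  total first-year rate 17.9 μm/a
ISO 9223 Table 2 (carbon steel): 1.3 < 17.9 ≤ 25 μm/a ⇒ C2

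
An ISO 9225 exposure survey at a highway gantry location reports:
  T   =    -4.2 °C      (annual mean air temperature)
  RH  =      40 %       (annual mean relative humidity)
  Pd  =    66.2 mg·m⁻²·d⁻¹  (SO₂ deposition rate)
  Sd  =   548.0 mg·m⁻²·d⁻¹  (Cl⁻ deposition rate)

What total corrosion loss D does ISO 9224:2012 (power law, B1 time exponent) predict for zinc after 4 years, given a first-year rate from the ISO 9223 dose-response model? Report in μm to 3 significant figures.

zinc: temperature factor f = +0.038·(-14.2) = -0.5396
  SO₂ term: 0.0129·66.2^0.44·exp(0.046·40-0.5396) = 0.2996
  Sd branch = 0.0175·Sd^0.57·e^(0.008·RH+0.085·T) = 0.6139 μm/a
  r_corr = 0.2996 + 0.6139 = 0.9135 μm/a
Long-term exponent b (ISO 9224 Table 2, B1) = 0.813
  D(4) = 0.9135 × 4^0.813 = 0.9135 × 3.087 = 2.819 μm

D(4) = 2.82 μm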